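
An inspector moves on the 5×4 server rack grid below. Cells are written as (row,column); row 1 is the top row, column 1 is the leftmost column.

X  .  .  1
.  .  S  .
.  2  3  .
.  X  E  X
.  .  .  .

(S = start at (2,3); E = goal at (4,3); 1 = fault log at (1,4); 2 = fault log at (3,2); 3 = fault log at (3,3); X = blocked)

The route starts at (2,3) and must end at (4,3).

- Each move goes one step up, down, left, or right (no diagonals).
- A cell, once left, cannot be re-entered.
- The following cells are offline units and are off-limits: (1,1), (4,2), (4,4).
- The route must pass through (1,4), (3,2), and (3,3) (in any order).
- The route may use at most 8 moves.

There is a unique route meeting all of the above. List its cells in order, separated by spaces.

(2,3) (2,4) (1,4) (1,3) (1,2) (2,2) (3,2) (3,3) (4,3)

The budget equals the shortest possible length, so every move has to be on a shortest route through the required cells.
Route from (2,3): right 1 to (2,4), up 1 to (1,4), left 2 to (1,2), down 2 to (3,2), right 1 to (3,3), down 1 to (4,3) — 8 moves in all.
Check: all required cells visited; 8 ≤ 8 moves.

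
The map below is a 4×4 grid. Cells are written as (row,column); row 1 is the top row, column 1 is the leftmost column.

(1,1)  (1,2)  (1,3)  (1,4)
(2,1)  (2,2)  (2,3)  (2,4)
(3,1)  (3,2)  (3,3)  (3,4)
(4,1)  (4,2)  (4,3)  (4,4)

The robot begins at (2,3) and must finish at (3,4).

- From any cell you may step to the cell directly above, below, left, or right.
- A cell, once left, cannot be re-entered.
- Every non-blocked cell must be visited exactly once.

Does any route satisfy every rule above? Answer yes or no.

no

Colour the cells like a checkerboard: each orthogonal step flips colour, so a Hamiltonian route alternates colours. Here there are 8 cells of one colour and 8 of the other, with start on the same colour as the goal — the counts and endpoints can't be arranged into an alternating sequence of length 16, so no Hamiltonian route exists.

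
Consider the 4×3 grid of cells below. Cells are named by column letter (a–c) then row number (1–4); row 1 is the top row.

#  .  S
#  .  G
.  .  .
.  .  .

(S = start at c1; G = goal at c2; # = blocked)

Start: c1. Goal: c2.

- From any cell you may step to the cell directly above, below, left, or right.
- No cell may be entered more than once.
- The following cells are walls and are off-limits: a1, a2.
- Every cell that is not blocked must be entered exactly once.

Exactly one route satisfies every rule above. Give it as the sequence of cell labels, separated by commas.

Need to visit all 10 open cells exactly once, starting at c1 and ending at c2.
Cell a3 has only two open neighbours (a4 and b3), so the path must pass straight through it: one of those is the cell it's entered from and the other is where it exits.
Route from c1: left 1 to b1, down 2 to b3, left 1 to a3, down 1 to a4, right 2 to c4, up 2 to c2 — 9 moves in all.
Check: all 10 open cells covered.

c1, b1, b2, b3, a3, a4, b4, c4, c3, c2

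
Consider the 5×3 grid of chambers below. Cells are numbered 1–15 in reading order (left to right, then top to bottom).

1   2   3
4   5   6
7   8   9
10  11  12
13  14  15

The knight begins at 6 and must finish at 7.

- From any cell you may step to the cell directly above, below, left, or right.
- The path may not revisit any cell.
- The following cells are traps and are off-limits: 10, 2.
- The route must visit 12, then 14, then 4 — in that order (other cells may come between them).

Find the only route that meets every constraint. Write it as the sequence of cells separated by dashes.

The waypoints must appear in the order 12, 14, 4, with no cell reused.
Route from 6: 3× down (reaching 15), left to 14, 3× up (reaching 5), left to 4, down to 7 — 9 moves in all.
Check: order respected (12 at step 2, 14 at step 4, 4 at step 8).

6 - 9 - 12 - 15 - 14 - 11 - 8 - 5 - 4 - 7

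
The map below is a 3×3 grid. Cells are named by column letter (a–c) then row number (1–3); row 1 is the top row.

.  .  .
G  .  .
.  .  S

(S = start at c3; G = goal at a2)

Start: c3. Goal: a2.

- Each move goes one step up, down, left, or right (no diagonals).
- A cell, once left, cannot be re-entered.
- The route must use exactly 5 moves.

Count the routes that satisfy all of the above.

5

Need simple routes of exactly 5 moves from c3 to a2 (Manhattan distance 3, so 1 moves are spent on a detour and 1 undoing it).
Enumerating: c3 c2 c1 b1 b2 a2 | c3 c2 c1 b1 a1 a2 | c3 c2 b2 b1 a1 a2 | c3 c2 b2 b3 a3 a2 | c3 b3 b2 b1 a1 a2.
That gives 5 routes.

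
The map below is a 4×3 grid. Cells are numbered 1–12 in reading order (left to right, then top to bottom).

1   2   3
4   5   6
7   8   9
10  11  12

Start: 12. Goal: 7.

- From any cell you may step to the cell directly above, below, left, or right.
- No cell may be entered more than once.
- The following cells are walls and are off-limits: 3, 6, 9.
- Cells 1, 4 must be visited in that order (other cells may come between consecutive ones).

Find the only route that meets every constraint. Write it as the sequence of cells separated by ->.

The waypoints must appear in the order 1, 4, with no cell reused.
Route from 12: left 1 to 11, up 3 to 2, left 1 to 1, down 2 to 7 — 7 moves in all.
Check: order respected (1 at step 5, 4 at step 6).

12 -> 11 -> 8 -> 5 -> 2 -> 1 -> 4 -> 7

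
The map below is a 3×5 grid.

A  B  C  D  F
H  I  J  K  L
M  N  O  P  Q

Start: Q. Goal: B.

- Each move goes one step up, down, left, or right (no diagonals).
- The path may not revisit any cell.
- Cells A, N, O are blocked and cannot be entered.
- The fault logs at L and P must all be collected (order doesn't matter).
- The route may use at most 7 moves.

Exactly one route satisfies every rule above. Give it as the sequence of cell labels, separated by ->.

Q -> P -> K -> L -> F -> D -> C -> B

The budget equals the shortest possible length, so every move has to be on a shortest route through the required cells.
Route from Q: left 1 to P, up 1 to K, right 1 to L, up 1 to F, left 3 to B — 7 moves in all.
Check: all required cells visited; 7 ≤ 7 moves.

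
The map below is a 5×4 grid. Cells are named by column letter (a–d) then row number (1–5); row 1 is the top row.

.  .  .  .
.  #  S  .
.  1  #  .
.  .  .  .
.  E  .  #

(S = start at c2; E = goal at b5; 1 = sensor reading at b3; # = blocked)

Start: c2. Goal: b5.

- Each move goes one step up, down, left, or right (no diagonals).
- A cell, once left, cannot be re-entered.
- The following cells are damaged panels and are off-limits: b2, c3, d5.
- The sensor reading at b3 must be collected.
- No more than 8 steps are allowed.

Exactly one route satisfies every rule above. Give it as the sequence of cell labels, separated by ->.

c2 -> c1 -> b1 -> a1 -> a2 -> a3 -> b3 -> b4 -> b5

The budget equals the shortest possible length, so every move has to be on a shortest route through the required cells.
Route from c2: up to c1, 2× left (reaching a1), 2× down (reaching a3), right to b3, 2× down (reaching b5) — 8 moves in all.
Check: all required cells visited; 8 ≤ 8 moves.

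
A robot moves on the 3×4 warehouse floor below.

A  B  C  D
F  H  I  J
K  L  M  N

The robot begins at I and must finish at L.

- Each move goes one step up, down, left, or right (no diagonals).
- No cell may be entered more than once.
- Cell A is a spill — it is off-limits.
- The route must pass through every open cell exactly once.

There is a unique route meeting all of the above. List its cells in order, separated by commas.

Need to visit all 11 open cells exactly once, starting at I and ending at L.
Cell K has only two open neighbours (F and L), so the path must pass straight through it: one of those is the cell it's entered from and the other is where it exits.
Route from I: down to M, right to N, 2× up (reaching D), 2× left (reaching B), down to H, left to F, down to K, right to L — 10 moves in all.
Check: all 11 open cells covered.

I, M, N, J, D, C, B, H, F, K, L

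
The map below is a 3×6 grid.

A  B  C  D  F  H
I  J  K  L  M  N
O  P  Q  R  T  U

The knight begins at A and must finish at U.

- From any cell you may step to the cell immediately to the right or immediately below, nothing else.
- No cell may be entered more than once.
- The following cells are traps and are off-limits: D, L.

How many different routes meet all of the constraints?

A right/down-only route from A to U makes exactly 2 down-moves and 5 right-moves in some order.
With no other constraints that would be C(7,2) = 21 routes.
Subtract routes through each blocked cell (inclusion–exclusion for overlaps): − through D: 6 − through L: 12 + through D&L: 3 → 6.
That gives 6 routes.

6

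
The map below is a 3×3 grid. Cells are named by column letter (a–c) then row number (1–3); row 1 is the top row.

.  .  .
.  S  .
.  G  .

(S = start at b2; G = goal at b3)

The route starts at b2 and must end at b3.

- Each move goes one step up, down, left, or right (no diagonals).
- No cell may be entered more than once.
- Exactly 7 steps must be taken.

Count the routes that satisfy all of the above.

Need simple routes of exactly 7 moves from b2 to b3 (Manhattan distance 1, so 3 moves are spent on a detour and 3 undoing it).
Enumerating: b2 a2 a1 b1 c1 c2 c3 b3 | b2 c2 c1 b1 a1 a2 a3 b3.
That gives 2 routes.

2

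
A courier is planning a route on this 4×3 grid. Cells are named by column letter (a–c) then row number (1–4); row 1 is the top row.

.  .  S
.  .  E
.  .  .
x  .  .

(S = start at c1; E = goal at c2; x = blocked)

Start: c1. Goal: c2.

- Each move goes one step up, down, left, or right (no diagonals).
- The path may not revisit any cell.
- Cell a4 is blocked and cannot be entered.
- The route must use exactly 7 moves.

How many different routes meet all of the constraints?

Need simple routes of exactly 7 moves from c1 to c2 (Manhattan distance 1, so 3 moves are spent on a detour and 3 undoing it).
Enumerating: c1 b1 b2 b3 b4 c4 c3 c2 | c1 b1 b2 a2 a3 b3 c3 c2 | c1 b1 a1 a2 a3 b3 b2 c2 | c1 b1 a1 a2 a3 b3 c3 c2 | c1 b1 a1 a2 b2 b3 c3 c2.
That gives 5 routes.

5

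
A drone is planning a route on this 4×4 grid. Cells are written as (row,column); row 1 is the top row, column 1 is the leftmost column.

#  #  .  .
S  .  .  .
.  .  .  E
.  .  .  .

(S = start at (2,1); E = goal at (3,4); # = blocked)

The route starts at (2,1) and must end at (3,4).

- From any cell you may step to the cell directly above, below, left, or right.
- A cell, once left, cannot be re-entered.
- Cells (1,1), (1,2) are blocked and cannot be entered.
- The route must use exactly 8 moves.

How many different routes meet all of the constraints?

Need simple routes of exactly 8 moves from (2,1) to (3,4) (Manhattan distance 4, so 2 moves are spent on a detour and 2 undoing it).
Branch systematically from the start, pruning whenever the remaining move budget drops below the Manhattan distance to (3,4) or differs from it in parity. Grouping the completions by first move — via (3,1): 9; via (2,2): 5 — and summing: 9 + 5 = 14.
That gives 14 routes.

14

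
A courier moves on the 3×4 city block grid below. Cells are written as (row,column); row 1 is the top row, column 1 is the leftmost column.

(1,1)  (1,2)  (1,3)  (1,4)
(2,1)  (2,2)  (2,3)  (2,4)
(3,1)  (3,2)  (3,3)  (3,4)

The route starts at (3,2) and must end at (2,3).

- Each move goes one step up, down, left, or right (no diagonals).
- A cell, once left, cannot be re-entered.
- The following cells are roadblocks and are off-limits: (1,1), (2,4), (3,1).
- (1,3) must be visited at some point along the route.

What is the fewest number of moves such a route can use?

4

Any route passes through (1,3) somewhere between (3,2) and (2,3). Summing Manhattan distances along the two legs ((3,2) → (1,3) → (2,3)) gives a lower bound of 3 + 1 = 4 moves.
A route of 4 moves achieves this: (3,2) → (2,2) → (1,2) → (1,3) → (2,3).
Since 4 matches the lower bound, it is optimal.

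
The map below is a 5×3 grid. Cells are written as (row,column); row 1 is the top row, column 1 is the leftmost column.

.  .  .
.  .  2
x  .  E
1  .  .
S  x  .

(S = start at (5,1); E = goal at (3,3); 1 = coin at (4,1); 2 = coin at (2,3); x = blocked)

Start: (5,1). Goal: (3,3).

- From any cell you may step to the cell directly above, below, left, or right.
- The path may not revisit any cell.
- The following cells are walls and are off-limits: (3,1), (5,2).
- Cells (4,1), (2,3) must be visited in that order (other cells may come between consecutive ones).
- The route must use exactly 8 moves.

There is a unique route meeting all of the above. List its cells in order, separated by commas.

(5,1), (4,1), (4,2), (3,2), (2,2), (1,2), (1,3), (2,3), (3,3)

The waypoints must appear in the order (4,1), (2,3), with no cell reused.
Route from (5,1): up 1 to (4,1), right 1 to (4,2), up 3 to (1,2), right 1 to (1,3), down 2 to (3,3) — 8 moves in all.
Check: order respected (1 at step 1, 2 at step 7); 8 moves as required.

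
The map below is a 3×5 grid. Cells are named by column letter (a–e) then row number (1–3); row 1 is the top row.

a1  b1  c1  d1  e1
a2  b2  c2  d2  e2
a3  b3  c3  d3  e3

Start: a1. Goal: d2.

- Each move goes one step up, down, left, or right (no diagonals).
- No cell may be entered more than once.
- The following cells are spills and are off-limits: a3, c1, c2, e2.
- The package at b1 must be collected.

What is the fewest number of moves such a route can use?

6

Any route passes through b1 somewhere between a1 and d2. Summing Manhattan distances along the two legs (a1 → b1 → d2) gives a lower bound of 1 + 3 = 4 moves.
That bound ignores the blocked cells. Measuring each leg by the fewest moves that actually steer around them (a1→b1: 1; b1→d2: 5) raises the lower bound to 6.
A route of 6 moves exists: a1 → b1 → b2 → b3 → c3 → d3 → d2.
Since 6 matches that lower bound, it is optimal.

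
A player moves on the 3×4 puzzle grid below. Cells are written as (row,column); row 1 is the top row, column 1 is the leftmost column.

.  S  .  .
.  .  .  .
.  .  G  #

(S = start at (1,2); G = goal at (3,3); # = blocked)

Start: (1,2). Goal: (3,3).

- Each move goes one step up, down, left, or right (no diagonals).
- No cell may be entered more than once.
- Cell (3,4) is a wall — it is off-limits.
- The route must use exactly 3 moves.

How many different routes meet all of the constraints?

Need simple routes of exactly 3 moves from (1,2) to (3,3) (Manhattan distance 3, so 0 moves are spent on a detour and 0 undoing it).
Enumerating: (1,2) (2,2) (3,2) (3,3) | (1,2) (2,2) (2,3) (3,3) | (1,2) (1,3) (2,3) (3,3).
That gives 3 routes.

3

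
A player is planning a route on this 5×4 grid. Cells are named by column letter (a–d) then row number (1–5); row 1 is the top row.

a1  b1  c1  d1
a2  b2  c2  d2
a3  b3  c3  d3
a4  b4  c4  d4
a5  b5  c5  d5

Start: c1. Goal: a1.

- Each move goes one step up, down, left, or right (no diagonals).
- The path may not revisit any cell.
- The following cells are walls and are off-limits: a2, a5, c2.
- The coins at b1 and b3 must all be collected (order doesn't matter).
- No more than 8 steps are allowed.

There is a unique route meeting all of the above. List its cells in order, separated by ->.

c1 -> d1 -> d2 -> d3 -> c3 -> b3 -> b2 -> b1 -> a1

The budget equals the shortest possible length, so every move has to be on a shortest route through the required cells.
Route from c1: right 1 to d1, down 2 to d3, left 2 to b3, up 2 to b1, left 1 to a1 — 8 moves in all.
Check: all required cells visited; 8 ≤ 8 moves.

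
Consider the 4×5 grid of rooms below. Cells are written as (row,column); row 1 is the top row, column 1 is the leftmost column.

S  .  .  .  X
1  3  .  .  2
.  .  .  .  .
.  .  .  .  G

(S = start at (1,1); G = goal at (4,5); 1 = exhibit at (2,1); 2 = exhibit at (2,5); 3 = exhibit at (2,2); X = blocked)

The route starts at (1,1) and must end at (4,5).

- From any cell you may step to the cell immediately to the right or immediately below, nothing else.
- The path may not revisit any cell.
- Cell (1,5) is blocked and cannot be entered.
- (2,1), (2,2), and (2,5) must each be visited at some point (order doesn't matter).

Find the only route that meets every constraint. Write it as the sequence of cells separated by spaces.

(1,1) (2,1) (2,2) (2,3) (2,4) (2,5) (3,5) (4,5)

Moves only go right or down, so the column and row indices never decrease.
Route from (1,1): down to (2,1), 4× right (reaching (2,5)), 2× down (reaching (4,5)) — 7 moves in all.
Check: all required cells visited.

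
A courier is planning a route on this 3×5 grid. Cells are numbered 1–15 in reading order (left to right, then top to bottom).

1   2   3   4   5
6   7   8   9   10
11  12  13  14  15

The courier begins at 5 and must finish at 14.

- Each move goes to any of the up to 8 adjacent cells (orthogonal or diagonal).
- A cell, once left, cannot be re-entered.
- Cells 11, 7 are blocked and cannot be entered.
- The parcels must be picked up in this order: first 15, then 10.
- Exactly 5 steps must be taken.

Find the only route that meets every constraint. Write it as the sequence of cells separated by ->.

5 -> 4 -> 9 -> 15 -> 10 -> 14

The waypoints must appear in the order 15, 10, with no cell reused.
Route from 5: left 1 to 4, down 1 to 9, down-right 1 to 15, up 1 to 10, down-left 1 to 14 — 5 moves in all.
Check: order respected (15 at step 3, 10 at step 4); 5 moves as required.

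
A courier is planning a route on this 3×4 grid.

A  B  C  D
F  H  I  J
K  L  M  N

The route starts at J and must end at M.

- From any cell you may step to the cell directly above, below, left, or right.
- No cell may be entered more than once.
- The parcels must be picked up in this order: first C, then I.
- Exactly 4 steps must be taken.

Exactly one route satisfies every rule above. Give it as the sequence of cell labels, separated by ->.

J -> D -> C -> I -> M

The waypoints must appear in the order C, I, with no cell reused.
Route from J: up to D, left to C, 2× down (reaching M) — 4 moves in all.
Check: order respected (C at step 2, I at step 3); 4 moves as required.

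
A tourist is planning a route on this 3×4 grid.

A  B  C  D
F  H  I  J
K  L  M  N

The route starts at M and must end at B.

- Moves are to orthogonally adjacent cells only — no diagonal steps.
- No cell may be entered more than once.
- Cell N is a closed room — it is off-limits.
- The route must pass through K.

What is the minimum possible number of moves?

Any route passes through K somewhere between M and B. Summing Manhattan distances along the two legs (M → K → B) gives a lower bound of 2 + 3 = 5 moves.
A route of 5 moves achieves this: M → L → K → F → A → B.
Since 5 matches the lower bound, it is optimal.

5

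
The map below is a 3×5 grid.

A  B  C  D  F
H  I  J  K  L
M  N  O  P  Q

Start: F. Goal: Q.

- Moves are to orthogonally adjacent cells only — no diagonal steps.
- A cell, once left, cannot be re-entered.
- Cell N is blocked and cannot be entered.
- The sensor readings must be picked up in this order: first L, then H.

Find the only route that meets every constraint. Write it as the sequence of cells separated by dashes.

The waypoints must appear in the order L, H, with no cell reused.
Route from F: down to L, left to K, up to D, 3× left (reaching A), down to H, 2× right (reaching J), down to O, 2× right (reaching Q) — 12 moves in all.
Check: order respected (L at step 1, H at step 7).

F - L - K - D - C - B - A - H - I - J - O - P - Q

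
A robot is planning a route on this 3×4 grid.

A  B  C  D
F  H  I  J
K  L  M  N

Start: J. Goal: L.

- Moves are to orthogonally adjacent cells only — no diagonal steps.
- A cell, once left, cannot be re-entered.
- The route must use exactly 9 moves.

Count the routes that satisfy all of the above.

6

Need simple routes of exactly 9 moves from J to L (Manhattan distance 3, so 3 moves are spent on a detour and 3 undoing it).
Enumerating: J D C I H B A F K L | J D C B A F H I M L | J N M I C B H F K L | J N M I C B A F K L | J N M I C B A F H L | J N M I H B A F K L.
That gives 6 routes.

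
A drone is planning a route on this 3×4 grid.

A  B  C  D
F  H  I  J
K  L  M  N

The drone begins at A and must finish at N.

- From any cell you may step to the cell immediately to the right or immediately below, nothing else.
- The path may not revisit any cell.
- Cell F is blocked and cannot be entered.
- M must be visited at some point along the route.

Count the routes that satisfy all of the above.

3

A right/down-only route from A to N makes exactly 2 down-moves and 3 right-moves in some order.
With no other constraints that would be C(5,2) = 10 routes.
Split at M and multiply the segment counts (each segment already excludes blocked cells): A→M: 3; M→N: 1; product = 3.
That gives 3 routes.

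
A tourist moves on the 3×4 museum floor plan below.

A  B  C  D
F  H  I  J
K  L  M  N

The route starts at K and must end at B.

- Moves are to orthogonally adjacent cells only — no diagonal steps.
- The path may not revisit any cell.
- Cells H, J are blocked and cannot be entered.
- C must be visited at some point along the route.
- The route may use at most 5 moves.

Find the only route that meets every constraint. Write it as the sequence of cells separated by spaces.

K L M I C B

Any route must reach C and still end at B within 5 moves, so the order of the required stops is forced.
Route from K: right 2 to M, up 2 to C, left 1 to B — 5 moves in all.
Check: all required cells visited; 5 ≤ 5 moves.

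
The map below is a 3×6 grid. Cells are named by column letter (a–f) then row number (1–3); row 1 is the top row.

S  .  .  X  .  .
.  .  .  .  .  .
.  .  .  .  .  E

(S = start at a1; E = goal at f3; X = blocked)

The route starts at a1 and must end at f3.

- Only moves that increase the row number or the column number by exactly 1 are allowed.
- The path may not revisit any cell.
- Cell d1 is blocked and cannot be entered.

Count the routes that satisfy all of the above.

15

A right/down-only route from a1 to f3 makes exactly 2 down-moves and 5 right-moves in some order.
With no other constraints that would be C(7,2) = 21 routes.
Subtract routes through each blocked cell (inclusion–exclusion for overlaps): − through d1: 6 → 15.
That gives 15 routes.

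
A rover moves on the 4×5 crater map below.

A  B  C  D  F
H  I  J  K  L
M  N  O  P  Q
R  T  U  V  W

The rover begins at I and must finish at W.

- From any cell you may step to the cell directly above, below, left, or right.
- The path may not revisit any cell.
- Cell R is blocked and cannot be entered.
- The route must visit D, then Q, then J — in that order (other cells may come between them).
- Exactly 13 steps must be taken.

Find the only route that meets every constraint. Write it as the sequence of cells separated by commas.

The waypoints must appear in the order D, Q, J, with no cell reused.
Route from I: up to B, 3× right (reaching F), 2× down (reaching Q), left to P, up to K, left to J, 2× down (reaching U), 2× right (reaching W) — 13 moves in all.
Check: order respected (D at step 3, Q at step 6, J at step 9); 13 moves as required.

I, B, C, D, F, L, Q, P, K, J, O, U, V, W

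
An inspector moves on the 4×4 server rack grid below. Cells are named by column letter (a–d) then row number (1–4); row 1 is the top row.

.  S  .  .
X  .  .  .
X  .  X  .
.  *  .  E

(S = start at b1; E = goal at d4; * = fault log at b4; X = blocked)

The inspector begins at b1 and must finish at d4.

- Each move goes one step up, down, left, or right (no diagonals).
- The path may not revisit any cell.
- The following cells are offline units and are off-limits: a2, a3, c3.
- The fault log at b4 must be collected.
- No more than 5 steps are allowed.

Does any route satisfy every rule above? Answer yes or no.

yes

One route that works: b1 → b2 → b3 → b4 → c4 → d4.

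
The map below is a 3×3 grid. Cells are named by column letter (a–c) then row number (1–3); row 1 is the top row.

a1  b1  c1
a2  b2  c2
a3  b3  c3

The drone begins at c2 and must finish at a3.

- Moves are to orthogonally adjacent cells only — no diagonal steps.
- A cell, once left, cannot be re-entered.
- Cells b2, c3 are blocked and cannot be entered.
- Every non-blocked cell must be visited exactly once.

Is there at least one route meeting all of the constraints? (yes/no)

Cell b3 has only one open neighbour but is neither the start nor the goal, so a Hamiltonian route would have to both enter and leave it through the same neighbour — impossible without revisiting.

no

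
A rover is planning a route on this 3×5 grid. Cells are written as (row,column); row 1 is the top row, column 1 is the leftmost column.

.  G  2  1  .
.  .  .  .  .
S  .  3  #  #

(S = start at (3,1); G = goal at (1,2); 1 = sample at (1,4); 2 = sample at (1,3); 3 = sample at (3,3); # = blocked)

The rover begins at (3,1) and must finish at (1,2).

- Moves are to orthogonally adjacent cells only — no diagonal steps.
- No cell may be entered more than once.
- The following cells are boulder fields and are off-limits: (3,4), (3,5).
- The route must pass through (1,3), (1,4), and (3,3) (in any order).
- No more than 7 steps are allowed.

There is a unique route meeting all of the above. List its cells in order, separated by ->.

(3,1) -> (3,2) -> (3,3) -> (2,3) -> (2,4) -> (1,4) -> (1,3) -> (1,2)

The 7-move cap with required stops at (1,3), (1,4), (3,3) leaves no slack for detours.
Route from (3,1): right 2 to (3,3), up 1 to (2,3), right 1 to (2,4), up 1 to (1,4), left 2 to (1,2) — 7 moves in all.
Check: all required cells visited; 7 ≤ 7 moves.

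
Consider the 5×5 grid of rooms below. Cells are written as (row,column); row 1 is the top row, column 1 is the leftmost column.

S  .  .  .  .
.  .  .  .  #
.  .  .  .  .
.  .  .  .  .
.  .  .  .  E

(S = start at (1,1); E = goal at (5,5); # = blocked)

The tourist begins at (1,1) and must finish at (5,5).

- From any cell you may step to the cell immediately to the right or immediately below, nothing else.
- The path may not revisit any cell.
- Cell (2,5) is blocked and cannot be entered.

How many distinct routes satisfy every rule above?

65

A right/down-only route from (1,1) to (5,5) makes exactly 4 down-moves and 4 right-moves in some order.
With no other constraints that would be C(8,4) = 70 routes.
Subtract routes through each blocked cell (inclusion–exclusion for overlaps): − through (2,5): 5 → 65.
That gives 65 routes.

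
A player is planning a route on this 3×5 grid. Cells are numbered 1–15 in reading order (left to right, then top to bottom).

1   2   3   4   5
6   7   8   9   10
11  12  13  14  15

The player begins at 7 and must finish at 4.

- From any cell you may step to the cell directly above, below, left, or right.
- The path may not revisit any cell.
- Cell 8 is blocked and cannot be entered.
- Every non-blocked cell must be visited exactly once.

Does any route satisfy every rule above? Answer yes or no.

Colour the cells like a checkerboard: each orthogonal step flips colour, so a Hamiltonian route alternates colours. Here there are 8 cells of one colour and 6 of the other, with start on the opposite colour to the goal — the counts and endpoints can't be arranged into an alternating sequence of length 14, so no Hamiltonian route exists.

no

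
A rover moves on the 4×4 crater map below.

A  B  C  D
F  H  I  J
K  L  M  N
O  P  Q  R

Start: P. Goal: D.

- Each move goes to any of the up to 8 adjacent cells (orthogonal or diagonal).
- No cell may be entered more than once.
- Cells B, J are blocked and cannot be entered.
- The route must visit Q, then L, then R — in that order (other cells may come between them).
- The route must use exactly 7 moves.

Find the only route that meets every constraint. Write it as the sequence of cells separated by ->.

The waypoints must appear in the order Q, L, R, with no cell reused.
Route from P: right 1 to Q, up-left 1 to L, right 1 to M, down-right 1 to R, up 1 to N, up-left 1 to I, up-right 1 to D — 7 moves in all.
Check: order respected (Q at step 1, L at step 2, R at step 4); 7 moves as required.

P -> Q -> L -> M -> R -> N -> I -> D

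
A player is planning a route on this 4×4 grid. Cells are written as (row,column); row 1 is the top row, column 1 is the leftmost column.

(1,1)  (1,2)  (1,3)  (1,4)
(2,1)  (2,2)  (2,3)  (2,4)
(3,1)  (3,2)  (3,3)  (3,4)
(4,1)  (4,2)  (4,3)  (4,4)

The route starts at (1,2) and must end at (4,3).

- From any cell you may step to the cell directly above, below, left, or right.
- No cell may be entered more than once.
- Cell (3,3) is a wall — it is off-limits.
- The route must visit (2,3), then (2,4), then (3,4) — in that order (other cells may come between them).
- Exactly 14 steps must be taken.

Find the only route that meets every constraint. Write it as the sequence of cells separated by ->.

The waypoints must appear in the order (2,3), (2,4), (3,4), with no cell reused.
Route from (1,2): left 1 to (1,1), down 3 to (4,1), right 1 to (4,2), up 2 to (2,2), right 1 to (2,3), up 1 to (1,3), right 1 to (1,4), down 3 to (4,4), left 1 to (4,3) — 14 moves in all.
Check: order respected ((2,3) at step 8, (2,4) at step 11, (3,4) at step 12); 14 moves as required.

(1,2) -> (1,1) -> (2,1) -> (3,1) -> (4,1) -> (4,2) -> (3,2) -> (2,2) -> (2,3) -> (1,3) -> (1,4) -> (2,4) -> (3,4) -> (4,4) -> (4,3)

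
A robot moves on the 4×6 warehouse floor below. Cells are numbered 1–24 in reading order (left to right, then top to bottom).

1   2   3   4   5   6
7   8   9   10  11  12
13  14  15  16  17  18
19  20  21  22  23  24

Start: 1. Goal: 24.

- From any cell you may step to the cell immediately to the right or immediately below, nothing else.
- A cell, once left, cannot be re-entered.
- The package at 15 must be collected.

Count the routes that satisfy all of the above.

24

A right/down-only route from 1 to 24 makes exactly 3 down-moves and 5 right-moves in some order.
With no other constraints that would be C(8,3) = 56 routes.
Split at 15 and multiply the segment counts: 1→15: 6; 15→24: 4; product = 24.
That gives 24 routes.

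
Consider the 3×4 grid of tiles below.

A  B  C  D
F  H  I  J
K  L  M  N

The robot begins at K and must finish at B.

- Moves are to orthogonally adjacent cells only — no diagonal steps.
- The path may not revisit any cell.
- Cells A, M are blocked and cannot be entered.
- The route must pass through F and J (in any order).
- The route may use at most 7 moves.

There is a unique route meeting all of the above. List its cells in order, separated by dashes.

Any route must reach F and J and still end at B within 7 moves, so the order of the required stops is forced.
Route from K: up to F, 3× right (reaching J), up to D, 2× left (reaching B) — 7 moves in all.
Check: all required cells visited; 7 ≤ 7 moves.

K - F - H - I - J - D - C - B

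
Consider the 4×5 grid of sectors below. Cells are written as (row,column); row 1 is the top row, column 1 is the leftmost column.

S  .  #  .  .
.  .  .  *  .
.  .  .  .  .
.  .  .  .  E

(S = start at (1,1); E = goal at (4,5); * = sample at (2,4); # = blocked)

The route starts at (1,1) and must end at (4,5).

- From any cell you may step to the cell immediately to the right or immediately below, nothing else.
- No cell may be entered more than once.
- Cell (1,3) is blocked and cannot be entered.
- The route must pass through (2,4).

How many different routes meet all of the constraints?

A right/down-only route from (1,1) to (4,5) makes exactly 3 down-moves and 4 right-moves in some order.
With no other constraints that would be C(7,3) = 35 routes.
Split at (2,4) and multiply the segment counts (each segment already excludes blocked cells): (1,1)→(2,4): 2; (2,4)→(4,5): 3; product = 6.
That gives 6 routes.

6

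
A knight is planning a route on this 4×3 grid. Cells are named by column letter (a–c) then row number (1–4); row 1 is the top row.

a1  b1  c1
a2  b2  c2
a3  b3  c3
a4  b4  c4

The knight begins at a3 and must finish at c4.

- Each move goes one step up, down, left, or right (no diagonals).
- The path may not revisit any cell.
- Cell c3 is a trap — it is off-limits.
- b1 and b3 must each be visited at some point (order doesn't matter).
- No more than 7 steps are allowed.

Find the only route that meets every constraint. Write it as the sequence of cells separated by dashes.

Any route must reach b1 and b3 and still end at c4 within 7 moves, so the order of the required stops is forced.
Route from a3: 2× up (reaching a1), right to b1, 3× down (reaching b4), right to c4 — 7 moves in all.
Check: all required cells visited; 7 ≤ 7 moves.

a3 - a2 - a1 - b1 - b2 - b3 - b4 - c4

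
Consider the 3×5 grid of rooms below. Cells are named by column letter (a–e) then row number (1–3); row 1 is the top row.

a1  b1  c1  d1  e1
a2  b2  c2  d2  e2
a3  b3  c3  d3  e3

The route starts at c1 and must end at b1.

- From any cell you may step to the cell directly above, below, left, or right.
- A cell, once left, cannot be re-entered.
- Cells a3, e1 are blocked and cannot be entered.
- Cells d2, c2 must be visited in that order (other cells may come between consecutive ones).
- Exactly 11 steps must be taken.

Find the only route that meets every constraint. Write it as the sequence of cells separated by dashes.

The waypoints must appear in the order d2, c2, with no cell reused.
Route from c1: right to d1, down to d2, right to e2, down to e3, 2× left (reaching c3), up to c2, 2× left (reaching a2), up to a1, right to b1 — 11 moves in all.
Check: order respected (d2 at step 2, c2 at step 7); 11 moves as required.

c1 - d1 - d2 - e2 - e3 - d3 - c3 - c2 - b2 - a2 - a1 - b1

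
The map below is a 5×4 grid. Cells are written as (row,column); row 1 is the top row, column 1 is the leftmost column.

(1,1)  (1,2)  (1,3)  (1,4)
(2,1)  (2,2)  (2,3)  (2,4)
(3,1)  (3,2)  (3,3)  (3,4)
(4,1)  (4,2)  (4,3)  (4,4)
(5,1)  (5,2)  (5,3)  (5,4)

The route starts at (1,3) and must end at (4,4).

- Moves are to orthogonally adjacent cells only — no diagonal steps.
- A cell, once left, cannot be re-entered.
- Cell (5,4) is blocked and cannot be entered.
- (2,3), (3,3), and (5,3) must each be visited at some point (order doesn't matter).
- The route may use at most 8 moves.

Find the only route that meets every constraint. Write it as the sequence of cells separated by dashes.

Any route must reach (2,3), (3,3), and (5,3) and still end at (4,4) within 8 moves, so the order of the required stops is forced.
Route from (1,3): down 2 to (3,3), left 1 to (3,2), down 2 to (5,2), right 1 to (5,3), up 1 to (4,3), right 1 to (4,4) — 8 moves in all.
Check: all required cells visited; 8 ≤ 8 moves.

(1,3) - (2,3) - (3,3) - (3,2) - (4,2) - (5,2) - (5,3) - (4,3) - (4,4)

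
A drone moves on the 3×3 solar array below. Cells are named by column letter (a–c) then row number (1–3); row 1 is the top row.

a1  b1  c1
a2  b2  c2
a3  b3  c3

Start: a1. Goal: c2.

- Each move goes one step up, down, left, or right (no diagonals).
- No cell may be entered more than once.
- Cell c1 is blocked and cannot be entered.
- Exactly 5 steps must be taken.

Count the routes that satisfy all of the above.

4

Need simple routes of exactly 5 moves from a1 to c2 (Manhattan distance 3, so 1 moves are spent on a detour and 1 undoing it).
Enumerating: a1 a2 a3 b3 b2 c2 | a1 a2 a3 b3 c3 c2 | a1 a2 b2 b3 c3 c2 | a1 b1 b2 b3 c3 c2.
That gives 4 routes.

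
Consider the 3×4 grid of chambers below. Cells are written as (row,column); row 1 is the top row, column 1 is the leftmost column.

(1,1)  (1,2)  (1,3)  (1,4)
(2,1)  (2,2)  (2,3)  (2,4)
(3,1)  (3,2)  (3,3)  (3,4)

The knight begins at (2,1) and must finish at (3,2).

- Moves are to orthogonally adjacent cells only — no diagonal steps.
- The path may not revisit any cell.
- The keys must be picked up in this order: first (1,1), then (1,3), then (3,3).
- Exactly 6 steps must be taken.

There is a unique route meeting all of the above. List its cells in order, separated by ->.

(2,1) -> (1,1) -> (1,2) -> (1,3) -> (2,3) -> (3,3) -> (3,2)

The waypoints must appear in the order (1,1), (1,3), (3,3), with no cell reused.
Route from (2,1): up to (1,1), 2× right (reaching (1,3)), 2× down (reaching (3,3)), left to (3,2) — 6 moves in all.
Check: order respected ((1,1) at step 1, (1,3) at step 3, (3,3) at step 5); 6 moves as required.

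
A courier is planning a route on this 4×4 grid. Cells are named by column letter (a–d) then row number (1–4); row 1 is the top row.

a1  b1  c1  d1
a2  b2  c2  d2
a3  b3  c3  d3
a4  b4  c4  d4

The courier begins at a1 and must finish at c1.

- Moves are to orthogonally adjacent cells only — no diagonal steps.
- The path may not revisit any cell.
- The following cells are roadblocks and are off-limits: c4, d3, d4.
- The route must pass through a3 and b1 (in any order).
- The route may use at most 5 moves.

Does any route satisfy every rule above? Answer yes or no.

Even ignoring the no-revisit rule, getting from a1 to c1, taking the cheapest ordering a1 → a3 → b1 → c1 needs at least 2 + 3 + 1 = 6 moves (Manhattan distance per leg), which exceeds the 5-move limit.

no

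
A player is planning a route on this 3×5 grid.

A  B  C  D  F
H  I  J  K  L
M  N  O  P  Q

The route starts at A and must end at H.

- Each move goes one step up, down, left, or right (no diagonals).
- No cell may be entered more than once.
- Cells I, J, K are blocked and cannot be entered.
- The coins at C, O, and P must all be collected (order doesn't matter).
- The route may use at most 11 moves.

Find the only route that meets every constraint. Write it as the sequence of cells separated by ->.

The budget equals the shortest possible length, so every move has to be on a shortest route through the required cells.
Route from A: right 4 to F, down 2 to Q, left 4 to M, up 1 to H — 11 moves in all.
Check: all required cells visited; 11 ≤ 11 moves.

A -> B -> C -> D -> F -> L -> Q -> P -> O -> N -> M -> H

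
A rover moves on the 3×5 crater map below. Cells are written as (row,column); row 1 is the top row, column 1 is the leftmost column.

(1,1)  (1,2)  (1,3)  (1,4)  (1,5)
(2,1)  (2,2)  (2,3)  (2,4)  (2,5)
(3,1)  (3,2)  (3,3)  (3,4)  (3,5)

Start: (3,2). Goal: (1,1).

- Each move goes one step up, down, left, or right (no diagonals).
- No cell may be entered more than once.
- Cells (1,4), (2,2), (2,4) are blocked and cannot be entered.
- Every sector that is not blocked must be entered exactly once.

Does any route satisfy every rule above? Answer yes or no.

Cell (1,5) has only one open neighbour but is neither the start nor the goal, so a Hamiltonian route would have to both enter and leave it through the same neighbour — impossible without revisiting.

no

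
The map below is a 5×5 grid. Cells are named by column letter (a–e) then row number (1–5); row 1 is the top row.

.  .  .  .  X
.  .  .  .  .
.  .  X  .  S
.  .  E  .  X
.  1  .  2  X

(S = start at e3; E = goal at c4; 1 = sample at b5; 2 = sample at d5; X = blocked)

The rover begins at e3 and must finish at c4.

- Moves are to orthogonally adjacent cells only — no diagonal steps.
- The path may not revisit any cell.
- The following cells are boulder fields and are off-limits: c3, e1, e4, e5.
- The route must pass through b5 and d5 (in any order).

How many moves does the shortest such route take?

7

Any route passes through b5 and d5 in some order between e3 and c4. Summing Manhattan distances along each leg and taking the cheapest ordering (e3 → d5 → b5 → c4) gives a lower bound of 3 + 2 + 2 = 7 moves.
A route of 7 moves achieves this: e3 → d3 → d4 → d5 → c5 → b5 → b4 → c4.
Since 7 matches the lower bound, it is optimal.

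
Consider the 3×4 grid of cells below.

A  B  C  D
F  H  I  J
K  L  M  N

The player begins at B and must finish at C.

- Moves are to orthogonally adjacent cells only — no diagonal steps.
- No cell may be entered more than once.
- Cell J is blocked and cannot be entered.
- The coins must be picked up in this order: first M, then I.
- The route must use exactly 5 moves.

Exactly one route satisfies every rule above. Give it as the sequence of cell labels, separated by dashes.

B - H - L - M - I - C

The waypoints must appear in the order M, I, with no cell reused.
Route from B: down 2 to L, right 1 to M, up 2 to C — 5 moves in all.
Check: order respected (M at step 3, I at step 4); 5 moves as required.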